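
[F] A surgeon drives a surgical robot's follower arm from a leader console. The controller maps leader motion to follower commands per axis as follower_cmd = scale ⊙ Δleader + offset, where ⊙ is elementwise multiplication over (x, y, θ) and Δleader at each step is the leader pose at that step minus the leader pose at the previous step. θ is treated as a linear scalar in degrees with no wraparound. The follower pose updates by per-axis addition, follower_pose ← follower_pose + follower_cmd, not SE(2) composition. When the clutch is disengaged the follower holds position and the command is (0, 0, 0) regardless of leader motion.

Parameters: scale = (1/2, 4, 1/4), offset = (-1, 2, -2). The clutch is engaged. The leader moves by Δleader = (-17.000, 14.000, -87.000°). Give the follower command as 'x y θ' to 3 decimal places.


-9.500 58.000 -23.750

axis x: 1/2·-17.000 + -1 = -9.500
axis y: 4·14.000 + 2 = 58.000
axis θ: 1/4·-87.000 + -2 = -23.750


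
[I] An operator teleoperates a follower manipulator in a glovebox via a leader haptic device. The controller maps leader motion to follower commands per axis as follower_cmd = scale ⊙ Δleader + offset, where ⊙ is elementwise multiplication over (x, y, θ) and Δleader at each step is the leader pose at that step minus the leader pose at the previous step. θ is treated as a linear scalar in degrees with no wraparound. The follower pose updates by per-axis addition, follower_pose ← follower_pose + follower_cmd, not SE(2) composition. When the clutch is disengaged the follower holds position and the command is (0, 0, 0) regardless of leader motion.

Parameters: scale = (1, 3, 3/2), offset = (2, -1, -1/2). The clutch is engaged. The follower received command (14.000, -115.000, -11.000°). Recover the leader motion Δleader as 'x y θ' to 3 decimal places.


axis x: (14.000 − 2) / (1) = 12.000
axis y: (-115.000 − -1) / (3) = -38.000
axis θ: (-11.000 − -1/2) / (3/2) = -7.000

12.000 -38.000 -7.000


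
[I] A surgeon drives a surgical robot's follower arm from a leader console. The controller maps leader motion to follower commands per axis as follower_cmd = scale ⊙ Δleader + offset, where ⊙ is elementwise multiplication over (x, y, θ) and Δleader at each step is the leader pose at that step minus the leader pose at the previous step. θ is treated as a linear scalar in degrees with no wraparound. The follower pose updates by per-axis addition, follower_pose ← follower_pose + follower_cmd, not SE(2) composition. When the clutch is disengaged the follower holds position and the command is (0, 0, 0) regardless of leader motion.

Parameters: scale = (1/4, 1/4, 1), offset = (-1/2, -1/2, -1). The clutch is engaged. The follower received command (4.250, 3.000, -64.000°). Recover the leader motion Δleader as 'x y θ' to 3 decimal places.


axis x: (4.250 − -1/2) / (1/4) = 19.000
axis y: (3.000 − -1/2) / (1/4) = 14.000
axis θ: (-64.000 − -1) / (1) = -63.000

19.000 14.000 -63.000


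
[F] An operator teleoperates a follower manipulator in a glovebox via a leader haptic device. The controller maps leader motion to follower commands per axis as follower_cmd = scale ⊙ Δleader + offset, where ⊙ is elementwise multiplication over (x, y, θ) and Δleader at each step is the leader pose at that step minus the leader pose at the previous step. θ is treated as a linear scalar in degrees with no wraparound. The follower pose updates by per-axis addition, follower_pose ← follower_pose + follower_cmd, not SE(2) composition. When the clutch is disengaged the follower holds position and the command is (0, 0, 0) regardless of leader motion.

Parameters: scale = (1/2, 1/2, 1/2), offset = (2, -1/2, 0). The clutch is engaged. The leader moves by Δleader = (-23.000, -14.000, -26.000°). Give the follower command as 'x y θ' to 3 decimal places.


axis x: 1/2·-23.000 + 2 = -9.500
axis y: 1/2·-14.000 + -1/2 = -7.500
axis θ: 1/2·-26.000 + 0 = -13.000

-9.500 -7.500 -13.000


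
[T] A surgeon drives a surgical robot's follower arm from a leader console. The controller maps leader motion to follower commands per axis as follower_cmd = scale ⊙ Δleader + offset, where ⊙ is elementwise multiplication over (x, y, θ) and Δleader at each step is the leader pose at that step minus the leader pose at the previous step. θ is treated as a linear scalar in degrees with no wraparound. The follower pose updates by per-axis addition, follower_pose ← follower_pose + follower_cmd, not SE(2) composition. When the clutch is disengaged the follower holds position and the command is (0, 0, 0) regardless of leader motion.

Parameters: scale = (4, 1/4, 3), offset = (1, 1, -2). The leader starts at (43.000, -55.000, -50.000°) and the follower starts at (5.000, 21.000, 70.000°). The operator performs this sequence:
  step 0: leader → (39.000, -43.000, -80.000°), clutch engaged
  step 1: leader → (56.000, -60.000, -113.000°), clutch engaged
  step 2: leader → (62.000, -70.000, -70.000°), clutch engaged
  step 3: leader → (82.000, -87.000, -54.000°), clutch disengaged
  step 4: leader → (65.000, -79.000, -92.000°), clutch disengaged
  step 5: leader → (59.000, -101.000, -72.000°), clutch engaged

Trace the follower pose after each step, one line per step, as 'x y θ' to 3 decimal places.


-10.000 25.000 -22.000
59.000 21.750 -123.000
84.000 20.250 4.000
84.000 20.250 4.000
84.000 20.250 4.000
61.000 15.750 62.000

step 0: Δleader=(-4.000, 12.000, -30.000°), engaged; cmd=(-15.000, 4.000, -92.000°) → follower=(-10.000, 25.000, -22.000°)
step 1: Δleader=(17.000, -17.000, -33.000°), engaged; cmd=(69.000, -3.250, -101.000°) → follower=(59.000, 21.750, -123.000°)
step 2: Δleader=(6.000, -10.000, 43.000°), engaged; cmd=(25.000, -1.500, 127.000°) → follower=(84.000, 20.250, 4.000°)
step 3: Δleader=(20.000, -17.000, 16.000°), disengaged; cmd=(0,0,0) → follower holds at (84.000, 20.250, 4.000°)
step 4: Δleader=(-17.000, 8.000, -38.000°), disengaged; cmd=(0,0,0) → follower holds at (84.000, 20.250, 4.000°)
step 5: Δleader=(-6.000, -22.000, 20.000°), engaged; cmd=(-23.000, -4.500, 58.000°) → follower=(61.000, 15.750, 62.000°)


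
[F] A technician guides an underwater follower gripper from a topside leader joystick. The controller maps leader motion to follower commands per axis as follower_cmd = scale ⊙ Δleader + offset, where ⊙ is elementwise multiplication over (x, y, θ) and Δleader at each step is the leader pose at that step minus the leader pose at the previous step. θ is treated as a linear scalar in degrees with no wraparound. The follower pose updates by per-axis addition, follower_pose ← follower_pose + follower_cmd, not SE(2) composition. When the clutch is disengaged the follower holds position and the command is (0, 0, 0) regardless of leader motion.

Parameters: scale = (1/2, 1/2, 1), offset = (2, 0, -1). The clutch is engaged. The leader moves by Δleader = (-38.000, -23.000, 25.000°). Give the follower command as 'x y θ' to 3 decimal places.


-17.000 -11.500 24.000

axis x: 1/2·-38.000 + 2 = -17.000
axis y: 1/2·-23.000 + 0 = -11.500
axis θ: 1·25.000 + -1 = 24.000


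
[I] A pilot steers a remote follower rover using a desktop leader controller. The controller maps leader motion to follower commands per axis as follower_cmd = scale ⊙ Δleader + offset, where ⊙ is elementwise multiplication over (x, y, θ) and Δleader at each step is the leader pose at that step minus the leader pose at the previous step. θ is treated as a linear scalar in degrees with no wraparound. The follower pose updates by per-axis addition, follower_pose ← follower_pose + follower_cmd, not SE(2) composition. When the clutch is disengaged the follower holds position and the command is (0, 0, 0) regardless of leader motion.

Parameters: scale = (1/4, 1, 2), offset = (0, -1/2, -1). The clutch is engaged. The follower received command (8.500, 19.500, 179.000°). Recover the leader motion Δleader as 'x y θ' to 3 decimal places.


34.000 20.000 90.000

axis x: (8.500 − 0) / (1/4) = 34.000
axis y: (19.500 − -1/2) / (1) = 20.000
axis θ: (179.000 − -1) / (2) = 90.000


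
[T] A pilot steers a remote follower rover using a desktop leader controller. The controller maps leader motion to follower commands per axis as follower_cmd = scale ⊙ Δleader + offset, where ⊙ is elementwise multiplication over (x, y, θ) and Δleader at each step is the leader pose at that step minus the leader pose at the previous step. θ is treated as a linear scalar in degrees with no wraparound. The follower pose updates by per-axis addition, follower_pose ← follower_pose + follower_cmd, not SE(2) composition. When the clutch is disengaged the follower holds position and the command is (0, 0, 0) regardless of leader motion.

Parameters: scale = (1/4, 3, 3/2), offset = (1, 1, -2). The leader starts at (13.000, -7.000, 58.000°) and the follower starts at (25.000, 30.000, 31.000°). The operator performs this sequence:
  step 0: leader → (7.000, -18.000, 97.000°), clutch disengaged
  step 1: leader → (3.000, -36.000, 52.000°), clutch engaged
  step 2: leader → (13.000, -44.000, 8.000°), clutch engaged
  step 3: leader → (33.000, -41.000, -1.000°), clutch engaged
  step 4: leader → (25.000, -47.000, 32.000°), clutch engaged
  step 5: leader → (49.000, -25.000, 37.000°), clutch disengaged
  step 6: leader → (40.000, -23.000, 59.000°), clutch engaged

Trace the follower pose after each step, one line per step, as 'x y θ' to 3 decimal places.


step 0: Δleader=(-6.000, -11.000, 39.000°), disengaged; cmd=(0,0,0) → follower holds at (25.000, 30.000, 31.000°)
step 1: Δleader=(-4.000, -18.000, -45.000°), engaged; cmd=(0.000, -53.000, -69.500°) → follower=(25.000, -23.000, -38.500°)
step 2: Δleader=(10.000, -8.000, -44.000°), engaged; cmd=(3.500, -23.000, -68.000°) → follower=(28.500, -46.000, -106.500°)
step 3: Δleader=(20.000, 3.000, -9.000°), engaged; cmd=(6.000, 10.000, -15.500°) → follower=(34.500, -36.000, -122.000°)
step 4: Δleader=(-8.000, -6.000, 33.000°), engaged; cmd=(-1.000, -17.000, 47.500°) → follower=(33.500, -53.000, -74.500°)
step 5: Δleader=(24.000, 22.000, 5.000°), disengaged; cmd=(0,0,0) → follower holds at (33.500, -53.000, -74.500°)
step 6: Δleader=(-9.000, 2.000, 22.000°), engaged; cmd=(-1.250, 7.000, 31.000°) → follower=(32.250, -46.000, -43.500°)

25.000 30.000 31.000
25.000 -23.000 -38.500
28.500 -46.000 -106.500
34.500 -36.000 -122.000
33.500 -53.000 -74.500
33.500 -53.000 -74.500
32.250 -46.000 -43.500


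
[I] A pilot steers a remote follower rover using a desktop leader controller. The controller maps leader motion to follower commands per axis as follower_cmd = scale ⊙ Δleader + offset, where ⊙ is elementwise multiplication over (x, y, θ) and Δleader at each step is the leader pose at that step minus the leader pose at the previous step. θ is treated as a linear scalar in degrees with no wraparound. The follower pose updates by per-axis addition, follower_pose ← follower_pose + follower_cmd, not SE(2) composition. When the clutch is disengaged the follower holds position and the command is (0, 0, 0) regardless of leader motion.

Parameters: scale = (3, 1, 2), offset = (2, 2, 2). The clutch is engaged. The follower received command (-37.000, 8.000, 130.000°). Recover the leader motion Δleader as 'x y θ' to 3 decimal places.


-13.000 6.000 64.000

axis x: (-37.000 − 2) / (3) = -13.000
axis y: (8.000 − 2) / (1) = 6.000
axis θ: (130.000 − 2) / (2) = 64.000


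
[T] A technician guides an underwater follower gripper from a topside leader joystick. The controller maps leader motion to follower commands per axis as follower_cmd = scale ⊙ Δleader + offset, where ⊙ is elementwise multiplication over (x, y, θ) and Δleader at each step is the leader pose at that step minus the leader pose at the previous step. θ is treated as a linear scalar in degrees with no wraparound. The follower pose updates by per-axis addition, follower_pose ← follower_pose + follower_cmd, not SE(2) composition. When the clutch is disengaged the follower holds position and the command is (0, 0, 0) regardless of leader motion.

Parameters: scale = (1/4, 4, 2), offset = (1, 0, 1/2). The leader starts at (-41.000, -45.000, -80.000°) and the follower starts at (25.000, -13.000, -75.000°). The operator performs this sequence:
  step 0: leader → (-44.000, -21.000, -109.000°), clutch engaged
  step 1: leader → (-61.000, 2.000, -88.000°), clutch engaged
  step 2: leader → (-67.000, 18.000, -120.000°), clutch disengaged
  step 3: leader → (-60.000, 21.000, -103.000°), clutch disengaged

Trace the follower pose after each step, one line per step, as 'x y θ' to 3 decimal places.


25.250 83.000 -132.500
22.000 175.000 -90.000
22.000 175.000 -90.000
22.000 175.000 -90.000

step 0: Δleader=(-3.000, 24.000, -29.000°), engaged; cmd=(0.250, 96.000, -57.500°) → follower=(25.250, 83.000, -132.500°)
step 1: Δleader=(-17.000, 23.000, 21.000°), engaged; cmd=(-3.250, 92.000, 42.500°) → follower=(22.000, 175.000, -90.000°)
step 2: Δleader=(-6.000, 16.000, -32.000°), disengaged; cmd=(0,0,0) → follower holds at (22.000, 175.000, -90.000°)
step 3: Δleader=(7.000, 3.000, 17.000°), disengaged; cmd=(0,0,0) → follower holds at (22.000, 175.000, -90.000°)


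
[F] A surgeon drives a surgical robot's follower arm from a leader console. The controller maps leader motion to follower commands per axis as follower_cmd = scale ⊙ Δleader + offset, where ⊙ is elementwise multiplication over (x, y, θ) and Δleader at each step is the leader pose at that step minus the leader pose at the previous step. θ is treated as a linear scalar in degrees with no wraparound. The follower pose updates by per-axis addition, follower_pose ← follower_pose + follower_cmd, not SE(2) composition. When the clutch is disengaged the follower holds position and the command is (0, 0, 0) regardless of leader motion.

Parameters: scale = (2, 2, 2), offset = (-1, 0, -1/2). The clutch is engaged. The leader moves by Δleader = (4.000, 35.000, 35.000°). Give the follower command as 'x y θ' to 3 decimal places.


axis x: 2·4.000 + -1 = 7.000
axis y: 2·35.000 + 0 = 70.000
axis θ: 2·35.000 + -1/2 = 69.500

7.000 70.000 69.500


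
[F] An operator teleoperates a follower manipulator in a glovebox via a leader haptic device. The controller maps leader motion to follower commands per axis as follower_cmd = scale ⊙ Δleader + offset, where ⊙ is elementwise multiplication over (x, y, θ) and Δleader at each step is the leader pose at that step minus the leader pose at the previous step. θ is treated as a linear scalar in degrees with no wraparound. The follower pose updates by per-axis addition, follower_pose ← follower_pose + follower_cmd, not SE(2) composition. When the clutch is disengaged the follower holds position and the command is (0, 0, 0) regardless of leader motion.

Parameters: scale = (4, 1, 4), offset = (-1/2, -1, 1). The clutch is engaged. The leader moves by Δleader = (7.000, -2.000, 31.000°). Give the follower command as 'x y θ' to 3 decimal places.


27.500 -3.000 125.000

axis x: 4·7.000 + -1/2 = 27.500
axis y: 1·-2.000 + -1 = -3.000
axis θ: 4·31.000 + 1 = 125.000


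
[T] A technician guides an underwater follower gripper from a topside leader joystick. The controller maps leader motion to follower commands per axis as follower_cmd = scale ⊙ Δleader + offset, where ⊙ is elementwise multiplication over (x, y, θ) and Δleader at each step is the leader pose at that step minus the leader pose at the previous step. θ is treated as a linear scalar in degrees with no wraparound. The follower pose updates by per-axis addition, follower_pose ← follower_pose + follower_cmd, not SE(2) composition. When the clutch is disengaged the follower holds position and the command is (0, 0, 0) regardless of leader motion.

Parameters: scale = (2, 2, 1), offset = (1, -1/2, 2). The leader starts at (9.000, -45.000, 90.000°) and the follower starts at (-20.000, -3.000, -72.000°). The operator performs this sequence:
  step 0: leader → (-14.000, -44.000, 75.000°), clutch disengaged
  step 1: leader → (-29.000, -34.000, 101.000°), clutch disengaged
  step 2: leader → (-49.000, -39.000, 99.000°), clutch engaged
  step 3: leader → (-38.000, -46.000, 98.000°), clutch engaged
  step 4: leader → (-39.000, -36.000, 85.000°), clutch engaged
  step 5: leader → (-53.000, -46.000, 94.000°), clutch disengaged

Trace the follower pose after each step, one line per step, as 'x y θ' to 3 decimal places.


-20.000 -3.000 -72.000
-20.000 -3.000 -72.000
-59.000 -13.500 -72.000
-36.000 -28.000 -71.000
-37.000 -8.500 -82.000
-37.000 -8.500 -82.000

step 0: Δleader=(-23.000, 1.000, -15.000°), disengaged; cmd=(0,0,0) → follower holds at (-20.000, -3.000, -72.000°)
step 1: Δleader=(-15.000, 10.000, 26.000°), disengaged; cmd=(0,0,0) → follower holds at (-20.000, -3.000, -72.000°)
step 2: Δleader=(-20.000, -5.000, -2.000°), engaged; cmd=(-39.000, -10.500, 0.000°) → follower=(-59.000, -13.500, -72.000°)
step 3: Δleader=(11.000, -7.000, -1.000°), engaged; cmd=(23.000, -14.500, 1.000°) → follower=(-36.000, -28.000, -71.000°)
step 4: Δleader=(-1.000, 10.000, -13.000°), engaged; cmd=(-1.000, 19.500, -11.000°) → follower=(-37.000, -8.500, -82.000°)
step 5: Δleader=(-14.000, -10.000, 9.000°), disengaged; cmd=(0,0,0) → follower holds at (-37.000, -8.500, -82.000°)


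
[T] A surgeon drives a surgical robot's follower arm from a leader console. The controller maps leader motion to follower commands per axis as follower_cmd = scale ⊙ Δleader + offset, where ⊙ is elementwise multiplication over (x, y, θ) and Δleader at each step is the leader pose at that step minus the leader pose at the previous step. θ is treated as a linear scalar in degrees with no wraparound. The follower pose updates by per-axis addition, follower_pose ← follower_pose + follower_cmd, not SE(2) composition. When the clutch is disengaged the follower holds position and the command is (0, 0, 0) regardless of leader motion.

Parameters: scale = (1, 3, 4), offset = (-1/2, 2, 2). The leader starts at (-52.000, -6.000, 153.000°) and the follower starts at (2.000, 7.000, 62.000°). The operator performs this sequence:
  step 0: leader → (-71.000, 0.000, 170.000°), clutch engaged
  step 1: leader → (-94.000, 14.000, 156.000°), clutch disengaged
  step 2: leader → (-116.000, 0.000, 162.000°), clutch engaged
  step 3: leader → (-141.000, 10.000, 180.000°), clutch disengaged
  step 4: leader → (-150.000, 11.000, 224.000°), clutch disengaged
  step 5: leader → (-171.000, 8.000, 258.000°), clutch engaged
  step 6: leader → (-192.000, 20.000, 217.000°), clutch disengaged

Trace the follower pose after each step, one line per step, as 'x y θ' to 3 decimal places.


-17.500 27.000 132.000
-17.500 27.000 132.000
-40.000 -13.000 158.000
-40.000 -13.000 158.000
-40.000 -13.000 158.000
-61.500 -20.000 296.000
-61.500 -20.000 296.000

step 0: Δleader=(-19.000, 6.000, 17.000°), engaged; cmd=(-19.500, 20.000, 70.000°) → follower=(-17.500, 27.000, 132.000°)
step 1: Δleader=(-23.000, 14.000, -14.000°), disengaged; cmd=(0,0,0) → follower holds at (-17.500, 27.000, 132.000°)
step 2: Δleader=(-22.000, -14.000, 6.000°), engaged; cmd=(-22.500, -40.000, 26.000°) → follower=(-40.000, -13.000, 158.000°)
step 3: Δleader=(-25.000, 10.000, 18.000°), disengaged; cmd=(0,0,0) → follower holds at (-40.000, -13.000, 158.000°)
step 4: Δleader=(-9.000, 1.000, 44.000°), disengaged; cmd=(0,0,0) → follower holds at (-40.000, -13.000, 158.000°)
step 5: Δleader=(-21.000, -3.000, 34.000°), engaged; cmd=(-21.500, -7.000, 138.000°) → follower=(-61.500, -20.000, 296.000°)
step 6: Δleader=(-21.000, 12.000, -41.000°), disengaged; cmd=(0,0,0) → follower holds at (-61.500, -20.000, 296.000°)


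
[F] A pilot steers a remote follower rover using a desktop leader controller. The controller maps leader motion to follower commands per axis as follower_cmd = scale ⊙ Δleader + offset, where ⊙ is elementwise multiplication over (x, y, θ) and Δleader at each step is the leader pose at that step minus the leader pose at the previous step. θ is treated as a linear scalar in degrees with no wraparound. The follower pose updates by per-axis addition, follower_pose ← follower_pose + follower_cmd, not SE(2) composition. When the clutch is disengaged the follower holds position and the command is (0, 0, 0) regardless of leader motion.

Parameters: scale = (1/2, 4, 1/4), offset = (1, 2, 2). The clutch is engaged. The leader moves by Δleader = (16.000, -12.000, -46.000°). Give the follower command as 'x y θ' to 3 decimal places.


axis x: 1/2·16.000 + 1 = 9.000
axis y: 4·-12.000 + 2 = -46.000
axis θ: 1/4·-46.000 + 2 = -9.500

9.000 -46.000 -9.500


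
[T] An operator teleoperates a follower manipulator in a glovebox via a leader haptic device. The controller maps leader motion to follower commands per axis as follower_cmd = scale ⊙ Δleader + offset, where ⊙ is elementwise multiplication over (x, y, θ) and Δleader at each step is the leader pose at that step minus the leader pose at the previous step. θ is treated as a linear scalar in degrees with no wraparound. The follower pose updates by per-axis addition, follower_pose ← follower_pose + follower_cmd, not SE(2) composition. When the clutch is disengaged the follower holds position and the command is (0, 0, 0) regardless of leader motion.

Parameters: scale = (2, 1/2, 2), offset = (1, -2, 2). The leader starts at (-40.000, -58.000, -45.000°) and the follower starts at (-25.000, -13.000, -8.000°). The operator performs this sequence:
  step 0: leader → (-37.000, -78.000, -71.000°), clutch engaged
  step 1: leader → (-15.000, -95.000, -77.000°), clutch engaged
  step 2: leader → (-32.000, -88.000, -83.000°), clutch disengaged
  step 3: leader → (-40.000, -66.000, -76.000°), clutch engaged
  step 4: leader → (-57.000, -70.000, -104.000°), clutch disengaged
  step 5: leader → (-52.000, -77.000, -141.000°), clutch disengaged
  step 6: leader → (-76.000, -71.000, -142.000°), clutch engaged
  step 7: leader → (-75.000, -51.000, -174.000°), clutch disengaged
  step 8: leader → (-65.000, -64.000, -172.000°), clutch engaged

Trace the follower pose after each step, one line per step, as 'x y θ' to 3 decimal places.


step 0: Δleader=(3.000, -20.000, -26.000°), engaged; cmd=(7.000, -12.000, -50.000°) → follower=(-18.000, -25.000, -58.000°)
step 1: Δleader=(22.000, -17.000, -6.000°), engaged; cmd=(45.000, -10.500, -10.000°) → follower=(27.000, -35.500, -68.000°)
step 2: Δleader=(-17.000, 7.000, -6.000°), disengaged; cmd=(0,0,0) → follower holds at (27.000, -35.500, -68.000°)
step 3: Δleader=(-8.000, 22.000, 7.000°), engaged; cmd=(-15.000, 9.000, 16.000°) → follower=(12.000, -26.500, -52.000°)
step 4: Δleader=(-17.000, -4.000, -28.000°), disengaged; cmd=(0,0,0) → follower holds at (12.000, -26.500, -52.000°)
step 5: Δleader=(5.000, -7.000, -37.000°), disengaged; cmd=(0,0,0) → follower holds at (12.000, -26.500, -52.000°)
step 6: Δleader=(-24.000, 6.000, -1.000°), engaged; cmd=(-47.000, 1.000, 0.000°) → follower=(-35.000, -25.500, -52.000°)
step 7: Δleader=(1.000, 20.000, -32.000°), disengaged; cmd=(0,0,0) → follower holds at (-35.000, -25.500, -52.000°)
step 8: Δleader=(10.000, -13.000, 2.000°), engaged; cmd=(21.000, -8.500, 6.000°) → follower=(-14.000, -34.000, -46.000°)

-18.000 -25.000 -58.000
27.000 -35.500 -68.000
27.000 -35.500 -68.000
12.000 -26.500 -52.000
12.000 -26.500 -52.000
12.000 -26.500 -52.000
-35.000 -25.500 -52.000
-35.000 -25.500 -52.000
-14.000 -34.000 -46.000


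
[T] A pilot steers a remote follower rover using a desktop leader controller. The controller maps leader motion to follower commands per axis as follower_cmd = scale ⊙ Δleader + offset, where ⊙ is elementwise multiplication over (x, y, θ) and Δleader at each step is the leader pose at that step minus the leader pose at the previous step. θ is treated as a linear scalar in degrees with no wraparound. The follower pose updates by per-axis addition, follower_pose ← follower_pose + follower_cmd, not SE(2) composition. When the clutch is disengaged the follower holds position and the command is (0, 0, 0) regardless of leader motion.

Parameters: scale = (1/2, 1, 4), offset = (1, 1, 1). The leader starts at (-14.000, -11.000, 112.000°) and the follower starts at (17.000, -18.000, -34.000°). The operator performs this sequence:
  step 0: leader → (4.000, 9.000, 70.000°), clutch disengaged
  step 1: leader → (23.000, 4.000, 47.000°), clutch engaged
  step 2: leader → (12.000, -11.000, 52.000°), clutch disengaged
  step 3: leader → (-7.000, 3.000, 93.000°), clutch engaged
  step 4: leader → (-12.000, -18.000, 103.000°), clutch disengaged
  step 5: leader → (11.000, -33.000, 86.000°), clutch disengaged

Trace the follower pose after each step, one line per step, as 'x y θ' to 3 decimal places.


17.000 -18.000 -34.000
27.500 -22.000 -125.000
27.500 -22.000 -125.000
19.000 -7.000 40.000
19.000 -7.000 40.000
19.000 -7.000 40.000

step 0: Δleader=(18.000, 20.000, -42.000°), disengaged; cmd=(0,0,0) → follower holds at (17.000, -18.000, -34.000°)
step 1: Δleader=(19.000, -5.000, -23.000°), engaged; cmd=(10.500, -4.000, -91.000°) → follower=(27.500, -22.000, -125.000°)
step 2: Δleader=(-11.000, -15.000, 5.000°), disengaged; cmd=(0,0,0) → follower holds at (27.500, -22.000, -125.000°)
step 3: Δleader=(-19.000, 14.000, 41.000°), engaged; cmd=(-8.500, 15.000, 165.000°) → follower=(19.000, -7.000, 40.000°)
step 4: Δleader=(-5.000, -21.000, 10.000°), disengaged; cmd=(0,0,0) → follower holds at (19.000, -7.000, 40.000°)
step 5: Δleader=(23.000, -15.000, -17.000°), disengaged; cmd=(0,0,0) → follower holds at (19.000, -7.000, 40.000°)


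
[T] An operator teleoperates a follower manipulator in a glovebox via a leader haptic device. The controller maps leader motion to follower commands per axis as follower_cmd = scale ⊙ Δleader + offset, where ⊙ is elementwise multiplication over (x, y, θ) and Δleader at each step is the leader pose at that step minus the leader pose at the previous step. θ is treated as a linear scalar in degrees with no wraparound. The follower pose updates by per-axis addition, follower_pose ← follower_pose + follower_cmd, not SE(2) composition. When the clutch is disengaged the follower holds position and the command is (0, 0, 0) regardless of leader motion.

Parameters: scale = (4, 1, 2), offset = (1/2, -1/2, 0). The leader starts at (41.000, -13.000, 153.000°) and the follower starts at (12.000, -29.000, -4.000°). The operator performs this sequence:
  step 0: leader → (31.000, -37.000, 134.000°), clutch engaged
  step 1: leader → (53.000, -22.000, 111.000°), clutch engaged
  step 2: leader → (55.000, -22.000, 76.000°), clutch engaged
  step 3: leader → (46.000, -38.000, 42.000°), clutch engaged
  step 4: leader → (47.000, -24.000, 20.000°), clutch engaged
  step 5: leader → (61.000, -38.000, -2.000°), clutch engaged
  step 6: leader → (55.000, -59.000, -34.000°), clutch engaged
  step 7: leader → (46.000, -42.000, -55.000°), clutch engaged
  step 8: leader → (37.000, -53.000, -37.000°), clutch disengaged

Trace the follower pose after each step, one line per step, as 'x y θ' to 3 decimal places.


step 0: Δleader=(-10.000, -24.000, -19.000°), engaged; cmd=(-39.500, -24.500, -38.000°) → follower=(-27.500, -53.500, -42.000°)
step 1: Δleader=(22.000, 15.000, -23.000°), engaged; cmd=(88.500, 14.500, -46.000°) → follower=(61.000, -39.000, -88.000°)
step 2: Δleader=(2.000, 0.000, -35.000°), engaged; cmd=(8.500, -0.500, -70.000°) → follower=(69.500, -39.500, -158.000°)
step 3: Δleader=(-9.000, -16.000, -34.000°), engaged; cmd=(-35.500, -16.500, -68.000°) → follower=(34.000, -56.000, -226.000°)
step 4: Δleader=(1.000, 14.000, -22.000°), engaged; cmd=(4.500, 13.500, -44.000°) → follower=(38.500, -42.500, -270.000°)
step 5: Δleader=(14.000, -14.000, -22.000°), engaged; cmd=(56.500, -14.500, -44.000°) → follower=(95.000, -57.000, -314.000°)
step 6: Δleader=(-6.000, -21.000, -32.000°), engaged; cmd=(-23.500, -21.500, -64.000°) → follower=(71.500, -78.500, -378.000°)
step 7: Δleader=(-9.000, 17.000, -21.000°), engaged; cmd=(-35.500, 16.500, -42.000°) → follower=(36.000, -62.000, -420.000°)
step 8: Δleader=(-9.000, -11.000, 18.000°), disengaged; cmd=(0,0,0) → follower holds at (36.000, -62.000, -420.000°)

-27.500 -53.500 -42.000
61.000 -39.000 -88.000
69.500 -39.500 -158.000
34.000 -56.000 -226.000
38.500 -42.500 -270.000
95.000 -57.000 -314.000
71.500 -78.500 -378.000
36.000 -62.000 -420.000
36.000 -62.000 -420.000


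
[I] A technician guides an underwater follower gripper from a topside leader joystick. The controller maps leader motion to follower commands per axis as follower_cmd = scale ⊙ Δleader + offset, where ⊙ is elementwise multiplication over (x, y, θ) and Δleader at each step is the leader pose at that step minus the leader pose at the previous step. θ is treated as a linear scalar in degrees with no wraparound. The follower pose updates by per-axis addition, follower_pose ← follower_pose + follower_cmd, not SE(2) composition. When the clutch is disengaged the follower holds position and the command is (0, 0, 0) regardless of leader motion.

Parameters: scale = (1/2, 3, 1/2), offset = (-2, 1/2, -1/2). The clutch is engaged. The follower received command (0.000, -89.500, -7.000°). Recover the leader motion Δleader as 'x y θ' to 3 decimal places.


axis x: (0.000 − -2) / (1/2) = 4.000
axis y: (-89.500 − 1/2) / (3) = -30.000
axis θ: (-7.000 − -1/2) / (1/2) = -13.000

4.000 -30.000 -13.000


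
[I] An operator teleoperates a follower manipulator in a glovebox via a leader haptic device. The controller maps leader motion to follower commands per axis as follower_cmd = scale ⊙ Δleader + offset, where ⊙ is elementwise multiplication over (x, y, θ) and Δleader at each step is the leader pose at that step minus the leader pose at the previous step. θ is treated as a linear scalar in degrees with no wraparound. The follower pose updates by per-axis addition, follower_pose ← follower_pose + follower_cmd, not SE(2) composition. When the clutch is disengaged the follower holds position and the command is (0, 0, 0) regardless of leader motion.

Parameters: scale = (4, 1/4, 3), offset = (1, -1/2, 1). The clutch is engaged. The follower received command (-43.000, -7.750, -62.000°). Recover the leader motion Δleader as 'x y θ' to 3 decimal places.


-11.000 -29.000 -21.000

axis x: (-43.000 − 1) / (4) = -11.000
axis y: (-7.750 − -1/2) / (1/4) = -29.000
axis θ: (-62.000 − 1) / (3) = -21.000


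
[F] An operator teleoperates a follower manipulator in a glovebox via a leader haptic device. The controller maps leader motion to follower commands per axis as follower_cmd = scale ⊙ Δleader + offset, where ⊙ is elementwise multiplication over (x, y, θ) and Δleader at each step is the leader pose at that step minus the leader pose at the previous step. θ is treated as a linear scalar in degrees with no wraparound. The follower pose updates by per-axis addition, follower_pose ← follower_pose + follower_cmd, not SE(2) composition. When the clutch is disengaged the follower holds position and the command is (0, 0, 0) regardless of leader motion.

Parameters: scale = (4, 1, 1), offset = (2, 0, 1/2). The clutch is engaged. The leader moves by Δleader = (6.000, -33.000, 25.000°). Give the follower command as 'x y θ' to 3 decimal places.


axis x: 4·6.000 + 2 = 26.000
axis y: 1·-33.000 + 0 = -33.000
axis θ: 1·25.000 + 1/2 = 25.500

26.000 -33.000 25.500


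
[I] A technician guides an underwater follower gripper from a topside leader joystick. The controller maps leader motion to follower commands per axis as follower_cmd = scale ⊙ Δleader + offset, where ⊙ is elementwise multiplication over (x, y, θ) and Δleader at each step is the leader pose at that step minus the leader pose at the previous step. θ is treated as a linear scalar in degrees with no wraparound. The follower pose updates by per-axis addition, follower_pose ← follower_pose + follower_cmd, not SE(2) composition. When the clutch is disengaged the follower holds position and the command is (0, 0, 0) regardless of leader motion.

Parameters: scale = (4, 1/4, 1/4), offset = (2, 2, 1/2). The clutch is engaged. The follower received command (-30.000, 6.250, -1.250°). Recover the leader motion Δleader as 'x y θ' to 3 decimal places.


-8.000 17.000 -7.000

axis x: (-30.000 − 2) / (4) = -8.000
axis y: (6.250 − 2) / (1/4) = 17.000
axis θ: (-1.250 − 1/2) / (1/4) = -7.000


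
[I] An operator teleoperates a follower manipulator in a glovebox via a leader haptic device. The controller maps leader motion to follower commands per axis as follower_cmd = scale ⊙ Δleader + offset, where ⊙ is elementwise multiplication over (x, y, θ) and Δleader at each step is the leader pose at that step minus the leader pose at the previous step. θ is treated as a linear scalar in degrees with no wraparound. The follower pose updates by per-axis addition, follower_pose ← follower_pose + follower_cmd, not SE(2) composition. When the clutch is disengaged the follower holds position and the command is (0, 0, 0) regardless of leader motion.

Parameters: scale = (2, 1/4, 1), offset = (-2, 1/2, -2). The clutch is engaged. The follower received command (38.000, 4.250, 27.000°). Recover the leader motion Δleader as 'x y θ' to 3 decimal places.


20.000 15.000 29.000

axis x: (38.000 − -2) / (2) = 20.000
axis y: (4.250 − 1/2) / (1/4) = 15.000
axis θ: (27.000 − -2) / (1) = 29.000


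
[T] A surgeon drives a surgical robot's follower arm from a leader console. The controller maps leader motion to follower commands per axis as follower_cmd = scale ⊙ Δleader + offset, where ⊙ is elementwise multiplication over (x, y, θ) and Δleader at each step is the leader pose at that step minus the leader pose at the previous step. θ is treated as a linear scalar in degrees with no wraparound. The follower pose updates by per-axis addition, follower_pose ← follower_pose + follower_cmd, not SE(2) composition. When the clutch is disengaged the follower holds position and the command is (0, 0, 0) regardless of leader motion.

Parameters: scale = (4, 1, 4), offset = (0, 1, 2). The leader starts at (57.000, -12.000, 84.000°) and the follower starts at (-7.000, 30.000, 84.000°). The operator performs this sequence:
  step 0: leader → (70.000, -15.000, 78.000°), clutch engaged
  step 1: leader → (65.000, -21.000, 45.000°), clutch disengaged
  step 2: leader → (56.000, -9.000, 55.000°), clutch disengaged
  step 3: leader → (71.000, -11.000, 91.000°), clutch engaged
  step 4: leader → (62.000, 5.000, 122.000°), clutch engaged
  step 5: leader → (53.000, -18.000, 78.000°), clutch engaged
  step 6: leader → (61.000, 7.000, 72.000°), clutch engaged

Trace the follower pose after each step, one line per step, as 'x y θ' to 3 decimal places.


step 0: Δleader=(13.000, -3.000, -6.000°), engaged; cmd=(52.000, -2.000, -22.000°) → follower=(45.000, 28.000, 62.000°)
step 1: Δleader=(-5.000, -6.000, -33.000°), disengaged; cmd=(0,0,0) → follower holds at (45.000, 28.000, 62.000°)
step 2: Δleader=(-9.000, 12.000, 10.000°), disengaged; cmd=(0,0,0) → follower holds at (45.000, 28.000, 62.000°)
step 3: Δleader=(15.000, -2.000, 36.000°), engaged; cmd=(60.000, -1.000, 146.000°) → follower=(105.000, 27.000, 208.000°)
step 4: Δleader=(-9.000, 16.000, 31.000°), engaged; cmd=(-36.000, 17.000, 126.000°) → follower=(69.000, 44.000, 334.000°)
step 5: Δleader=(-9.000, -23.000, -44.000°), engaged; cmd=(-36.000, -22.000, -174.000°) → follower=(33.000, 22.000, 160.000°)
step 6: Δleader=(8.000, 25.000, -6.000°), engaged; cmd=(32.000, 26.000, -22.000°) → follower=(65.000, 48.000, 138.000°)

45.000 28.000 62.000
45.000 28.000 62.000
45.000 28.000 62.000
105.000 27.000 208.000
69.000 44.000 334.000
33.000 22.000 160.000
65.000 48.000 138.000


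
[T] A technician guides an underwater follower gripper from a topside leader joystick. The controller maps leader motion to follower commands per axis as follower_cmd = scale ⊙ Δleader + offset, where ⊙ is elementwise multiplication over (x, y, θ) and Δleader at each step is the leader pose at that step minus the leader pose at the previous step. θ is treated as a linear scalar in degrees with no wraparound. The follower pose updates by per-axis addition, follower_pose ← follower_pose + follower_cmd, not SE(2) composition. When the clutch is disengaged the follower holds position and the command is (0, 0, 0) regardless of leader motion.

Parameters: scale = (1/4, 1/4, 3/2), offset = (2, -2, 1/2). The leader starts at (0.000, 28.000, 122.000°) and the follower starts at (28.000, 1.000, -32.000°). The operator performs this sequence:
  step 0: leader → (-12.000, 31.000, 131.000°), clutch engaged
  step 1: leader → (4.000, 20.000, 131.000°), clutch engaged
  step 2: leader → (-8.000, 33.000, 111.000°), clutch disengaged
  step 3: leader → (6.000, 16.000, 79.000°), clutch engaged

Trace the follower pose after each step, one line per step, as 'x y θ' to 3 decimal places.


27.000 -0.250 -18.000
33.000 -5.000 -17.500
33.000 -5.000 -17.500
38.500 -11.250 -65.000

step 0: Δleader=(-12.000, 3.000, 9.000°), engaged; cmd=(-1.000, -1.250, 14.000°) → follower=(27.000, -0.250, -18.000°)
step 1: Δleader=(16.000, -11.000, 0.000°), engaged; cmd=(6.000, -4.750, 0.500°) → follower=(33.000, -5.000, -17.500°)
step 2: Δleader=(-12.000, 13.000, -20.000°), disengaged; cmd=(0,0,0) → follower holds at (33.000, -5.000, -17.500°)
step 3: Δleader=(14.000, -17.000, -32.000°), engaged; cmd=(5.500, -6.250, -47.500°) → follower=(38.500, -11.250, -65.000°)


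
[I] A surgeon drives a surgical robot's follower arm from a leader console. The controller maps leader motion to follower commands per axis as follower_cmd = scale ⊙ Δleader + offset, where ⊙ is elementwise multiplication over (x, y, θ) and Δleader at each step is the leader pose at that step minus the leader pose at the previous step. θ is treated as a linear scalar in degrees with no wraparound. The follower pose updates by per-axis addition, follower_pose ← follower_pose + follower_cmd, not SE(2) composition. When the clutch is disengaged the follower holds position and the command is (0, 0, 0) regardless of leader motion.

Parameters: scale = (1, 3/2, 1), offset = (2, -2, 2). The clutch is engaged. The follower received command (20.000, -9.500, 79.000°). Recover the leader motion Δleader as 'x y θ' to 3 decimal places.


18.000 -5.000 77.000

axis x: (20.000 − 2) / (1) = 18.000
axis y: (-9.500 − -2) / (3/2) = -5.000
axis θ: (79.000 − 2) / (1) = 77.000


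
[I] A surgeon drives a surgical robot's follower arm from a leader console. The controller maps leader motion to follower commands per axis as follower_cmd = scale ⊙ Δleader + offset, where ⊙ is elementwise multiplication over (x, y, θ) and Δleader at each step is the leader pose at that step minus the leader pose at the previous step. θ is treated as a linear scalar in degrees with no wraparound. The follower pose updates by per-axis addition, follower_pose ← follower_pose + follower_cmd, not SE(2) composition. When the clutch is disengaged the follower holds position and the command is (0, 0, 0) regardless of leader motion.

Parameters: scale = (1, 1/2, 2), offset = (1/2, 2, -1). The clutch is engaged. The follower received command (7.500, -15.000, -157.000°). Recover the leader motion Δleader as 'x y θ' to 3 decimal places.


axis x: (7.500 − 1/2) / (1) = 7.000
axis y: (-15.000 − 2) / (1/2) = -34.000
axis θ: (-157.000 − -1) / (2) = -78.000

7.000 -34.000 -78.000


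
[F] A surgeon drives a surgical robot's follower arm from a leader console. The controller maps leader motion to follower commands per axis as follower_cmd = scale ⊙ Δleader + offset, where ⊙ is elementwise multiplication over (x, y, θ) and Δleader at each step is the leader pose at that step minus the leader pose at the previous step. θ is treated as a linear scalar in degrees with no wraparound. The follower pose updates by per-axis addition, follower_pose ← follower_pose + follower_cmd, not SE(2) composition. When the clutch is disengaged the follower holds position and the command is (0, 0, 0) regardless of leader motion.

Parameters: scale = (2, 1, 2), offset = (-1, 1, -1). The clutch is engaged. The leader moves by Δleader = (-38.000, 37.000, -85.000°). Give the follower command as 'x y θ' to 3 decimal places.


-77.000 38.000 -171.000

axis x: 2·-38.000 + -1 = -77.000
axis y: 1·37.000 + 1 = 38.000
axis θ: 2·-85.000 + -1 = -171.000
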